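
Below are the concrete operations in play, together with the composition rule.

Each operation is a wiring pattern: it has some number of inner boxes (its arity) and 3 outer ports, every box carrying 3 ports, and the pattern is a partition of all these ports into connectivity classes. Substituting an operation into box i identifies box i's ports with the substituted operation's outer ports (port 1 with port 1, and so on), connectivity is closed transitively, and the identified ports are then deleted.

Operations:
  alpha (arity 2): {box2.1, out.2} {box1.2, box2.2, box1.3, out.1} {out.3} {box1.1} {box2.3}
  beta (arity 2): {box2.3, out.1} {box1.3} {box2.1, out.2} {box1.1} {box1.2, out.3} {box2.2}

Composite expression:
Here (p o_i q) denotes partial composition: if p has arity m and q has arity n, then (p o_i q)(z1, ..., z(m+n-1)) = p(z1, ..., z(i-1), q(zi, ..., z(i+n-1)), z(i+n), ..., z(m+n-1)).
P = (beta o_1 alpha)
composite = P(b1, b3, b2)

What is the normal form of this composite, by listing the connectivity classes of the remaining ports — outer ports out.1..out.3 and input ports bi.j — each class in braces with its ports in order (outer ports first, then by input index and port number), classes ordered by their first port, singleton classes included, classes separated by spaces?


Two ports join when wires chain via beta-identified ports.
composing alpha on (b1, b3), with out.j its own outer ports: {out.1, b1.2, b1.3, b3.2} {out.2, b3.1} {out.3} {b1.1} {b3.3}
composing beta on (b1, b3, b2), with out.j its own outer ports: {out.1, b2.3} {out.2, b2.1} {out.3, b3.1} {b1.1} {b1.2, b1.3, b3.2} {b2.2} {b3.3}

{out.1, b2.3} {out.2, b2.1} {out.3, b3.1} {b1.1} {b1.2, b1.3, b3.2} {b2.2} {b3.3}


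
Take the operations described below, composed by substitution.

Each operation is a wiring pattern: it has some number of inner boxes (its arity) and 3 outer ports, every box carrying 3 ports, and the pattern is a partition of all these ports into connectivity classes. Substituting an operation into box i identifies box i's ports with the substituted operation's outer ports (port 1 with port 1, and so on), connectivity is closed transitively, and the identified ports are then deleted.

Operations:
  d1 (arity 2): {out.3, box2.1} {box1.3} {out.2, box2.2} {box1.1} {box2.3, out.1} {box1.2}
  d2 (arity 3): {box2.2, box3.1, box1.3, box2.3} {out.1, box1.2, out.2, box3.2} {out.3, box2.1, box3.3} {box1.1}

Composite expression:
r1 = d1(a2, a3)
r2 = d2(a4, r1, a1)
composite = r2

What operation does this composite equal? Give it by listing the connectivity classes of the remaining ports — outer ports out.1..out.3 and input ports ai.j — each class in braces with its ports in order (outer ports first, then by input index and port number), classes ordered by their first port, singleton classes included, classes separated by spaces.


Connectivity passes through glued d2-boundaries; trace each wire chain.
d1 over (a2, a3) gives {out.1, a3.3} {out.2, a3.2} {out.3, a3.1} {a2.1} {a2.2} {a2.3}, out.j being that stage's outer ports
d2 over (a4, a2, a3, a1) gives {out.1, out.2, a1.2, a4.2} {out.3, a1.3, a3.3} {a1.1, a3.1, a3.2, a4.3} {a2.1} {a2.2} {a2.3} {a4.1}, out.j being that stage's outer ports

{out.1, out.2, a1.2, a4.2} {out.3, a1.3, a3.3} {a1.1, a3.1, a3.2, a4.3} {a2.1} {a2.2} {a2.3} {a4.1}


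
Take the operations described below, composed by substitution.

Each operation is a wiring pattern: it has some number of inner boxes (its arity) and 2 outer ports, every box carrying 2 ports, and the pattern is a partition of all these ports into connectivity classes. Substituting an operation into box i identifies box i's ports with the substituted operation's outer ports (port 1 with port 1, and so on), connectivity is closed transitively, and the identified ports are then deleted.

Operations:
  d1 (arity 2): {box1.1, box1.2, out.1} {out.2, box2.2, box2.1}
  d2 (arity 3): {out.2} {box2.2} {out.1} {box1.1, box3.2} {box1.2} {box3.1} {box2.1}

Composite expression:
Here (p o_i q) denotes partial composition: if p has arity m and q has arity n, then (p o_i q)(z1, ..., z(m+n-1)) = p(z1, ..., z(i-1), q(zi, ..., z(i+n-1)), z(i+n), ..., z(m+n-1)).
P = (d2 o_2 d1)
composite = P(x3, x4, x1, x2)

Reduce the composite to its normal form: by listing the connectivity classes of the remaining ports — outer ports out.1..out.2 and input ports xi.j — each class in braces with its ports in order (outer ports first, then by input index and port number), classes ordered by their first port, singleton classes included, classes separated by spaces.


{out.1} {out.2} {x1.1, x1.2} {x2.1} {x2.2, x3.1} {x3.2} {x4.1, x4.2}

Substituting into d2 glues patterns; closure does the rest.
d1 over (x4, x1) gives {out.1, x4.1, x4.2} {out.2, x1.1, x1.2}, out.j being that stage's outer ports
d2 over (x3, x4, x1, x2) gives {out.1} {out.2} {x1.1, x1.2} {x2.1} {x2.2, x3.1} {x3.2} {x4.1, x4.2}, out.j being that stage's outer ports


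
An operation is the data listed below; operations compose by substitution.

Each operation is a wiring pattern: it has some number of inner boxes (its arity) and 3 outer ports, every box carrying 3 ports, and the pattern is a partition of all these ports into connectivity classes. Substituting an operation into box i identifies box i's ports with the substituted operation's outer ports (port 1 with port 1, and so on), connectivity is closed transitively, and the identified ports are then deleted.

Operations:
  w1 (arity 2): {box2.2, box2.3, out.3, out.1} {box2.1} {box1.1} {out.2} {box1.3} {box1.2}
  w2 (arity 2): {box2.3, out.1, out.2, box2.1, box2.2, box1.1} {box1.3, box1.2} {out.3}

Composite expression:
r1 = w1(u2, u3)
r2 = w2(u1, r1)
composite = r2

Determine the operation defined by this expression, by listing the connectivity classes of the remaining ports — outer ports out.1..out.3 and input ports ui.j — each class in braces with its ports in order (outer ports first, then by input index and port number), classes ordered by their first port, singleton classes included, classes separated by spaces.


Two ports join when wires chain via w2-identified ports.
through w1, on inputs (u2, u3): {out.1, out.3, u3.2, u3.3} {out.2} {u2.1} {u2.2} {u2.3} {u3.1} (out.j = stage outer ports)
through w2, on inputs (u1, u2, u3): {out.1, out.2, u1.1, u3.2, u3.3} {out.3} {u1.2, u1.3} {u2.1} {u2.2} {u2.3} {u3.1} (out.j = stage outer ports)

{out.1, out.2, u1.1, u3.2, u3.3} {out.3} {u1.2, u1.3} {u2.1} {u2.2} {u2.3} {u3.1}


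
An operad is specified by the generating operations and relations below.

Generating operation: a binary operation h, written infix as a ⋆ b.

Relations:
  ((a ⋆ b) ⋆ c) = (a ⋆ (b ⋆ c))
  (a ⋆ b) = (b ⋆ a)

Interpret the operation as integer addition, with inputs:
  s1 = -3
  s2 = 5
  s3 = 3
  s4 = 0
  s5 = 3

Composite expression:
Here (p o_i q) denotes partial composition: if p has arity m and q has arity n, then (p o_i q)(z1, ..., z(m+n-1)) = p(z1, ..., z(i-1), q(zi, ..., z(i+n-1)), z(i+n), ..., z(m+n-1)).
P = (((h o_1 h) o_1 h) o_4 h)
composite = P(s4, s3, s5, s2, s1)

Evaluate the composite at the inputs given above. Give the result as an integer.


8


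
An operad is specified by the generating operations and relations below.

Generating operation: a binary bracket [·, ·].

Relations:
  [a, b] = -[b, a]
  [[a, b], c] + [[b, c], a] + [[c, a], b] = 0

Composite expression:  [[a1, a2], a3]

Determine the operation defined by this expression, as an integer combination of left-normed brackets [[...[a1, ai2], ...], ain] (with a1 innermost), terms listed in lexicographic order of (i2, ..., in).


[[a1, a2], a3]

Antisymmetry and Jacobi reduce to a1-anchored left-normed brackets.
Composite bracket: [[a1, a2], a3]
Each bracket splits as ab - ba, giving 4 signed words (2^2 = 4).
Collect the words opening with a1:
  a1a2a3 appears with sign +1, giving the term +[[a1, a2], a3]


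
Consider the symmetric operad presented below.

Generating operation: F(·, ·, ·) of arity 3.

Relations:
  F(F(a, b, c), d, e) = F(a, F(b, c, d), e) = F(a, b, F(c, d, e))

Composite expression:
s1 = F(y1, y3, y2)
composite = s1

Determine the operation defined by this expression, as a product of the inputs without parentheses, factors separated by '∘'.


y1 ∘ y3 ∘ y2

Every regrouping of F is equal, so read the y-inputs in written order.
F(y1, y3, y2) spells out as y1 ∘ y3 ∘ y2


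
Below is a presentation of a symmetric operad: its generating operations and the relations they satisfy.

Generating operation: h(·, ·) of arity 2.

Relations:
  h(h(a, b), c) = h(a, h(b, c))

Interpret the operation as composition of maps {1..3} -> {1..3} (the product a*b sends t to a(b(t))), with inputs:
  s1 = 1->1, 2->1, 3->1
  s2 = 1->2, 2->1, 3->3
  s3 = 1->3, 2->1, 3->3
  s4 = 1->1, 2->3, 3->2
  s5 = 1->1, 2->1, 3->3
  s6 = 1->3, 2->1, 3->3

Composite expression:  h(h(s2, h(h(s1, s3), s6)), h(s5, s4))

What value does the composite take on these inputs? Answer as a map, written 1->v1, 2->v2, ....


1->2, 2->2, 3->2

h(s1, s3) = 1->1, 2->1, 3->1
h(h(s1, s3), s6) = 1->1, 2->1, 3->1
h(s2, h(h(s1, s3), s6)) = 1->2, 2->2, 3->2
h(s5, s4) = 1->1, 2->3, 3->1
h(h(s2, h(h(s1, s3), s6)), h(s5, s4)) = 1->2, 2->2, 3->2


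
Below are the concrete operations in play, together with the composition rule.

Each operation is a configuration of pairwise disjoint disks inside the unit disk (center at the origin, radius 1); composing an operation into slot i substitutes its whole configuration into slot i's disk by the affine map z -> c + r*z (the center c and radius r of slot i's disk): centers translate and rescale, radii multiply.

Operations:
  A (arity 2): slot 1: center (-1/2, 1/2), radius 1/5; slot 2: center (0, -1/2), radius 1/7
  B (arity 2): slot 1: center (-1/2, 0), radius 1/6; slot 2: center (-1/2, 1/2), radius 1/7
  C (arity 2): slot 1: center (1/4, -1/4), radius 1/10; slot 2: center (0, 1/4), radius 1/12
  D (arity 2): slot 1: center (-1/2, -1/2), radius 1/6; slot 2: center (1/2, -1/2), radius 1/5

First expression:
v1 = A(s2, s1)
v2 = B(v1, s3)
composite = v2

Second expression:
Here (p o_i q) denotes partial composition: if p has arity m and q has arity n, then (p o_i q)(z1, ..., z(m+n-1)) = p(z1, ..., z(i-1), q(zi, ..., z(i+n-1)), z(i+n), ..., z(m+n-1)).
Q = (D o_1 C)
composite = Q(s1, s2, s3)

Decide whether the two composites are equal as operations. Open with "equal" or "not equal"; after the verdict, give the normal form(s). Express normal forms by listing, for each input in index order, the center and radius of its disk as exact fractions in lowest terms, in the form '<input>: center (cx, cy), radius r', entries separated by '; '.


The first expression, normalized: s1: center (-1/2, -1/12), radius 1/42; s2: center (-7/12, 1/12), radius 1/30; s3: center (-1/2, 1/2), radius 1/7
The second expression, normalized: s1: center (-11/24, -13/24), radius 1/60; s2: center (-1/2, -11/24), radius 1/72; s3: center (1/2, -1/2), radius 1/5
No match — not equal.

not equal: they reduce to s1: center (-1/2, -1/12), radius 1/42; s2: center (-7/12, 1/12), radius 1/30; s3: center (-1/2, 1/2), radius 1/7 and s1: center (-11/24, -13/24), radius 1/60; s2: center (-1/2, -11/24), radius 1/72; s3: center (1/2, -1/2), radius 1/5


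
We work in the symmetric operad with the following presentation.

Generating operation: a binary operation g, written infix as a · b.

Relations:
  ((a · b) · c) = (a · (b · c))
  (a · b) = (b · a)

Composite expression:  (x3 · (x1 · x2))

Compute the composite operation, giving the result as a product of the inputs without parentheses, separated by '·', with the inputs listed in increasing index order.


Both nesting and order wash out for g; what remains is which x's occur.
(x1 · x2) collapses to x1 · x2
(x3 · (x1 · x2)) collapses to x3 · x1 · x2
commutativity sorts the factors: x1 · x2 · x3

x1 · x2 · x3


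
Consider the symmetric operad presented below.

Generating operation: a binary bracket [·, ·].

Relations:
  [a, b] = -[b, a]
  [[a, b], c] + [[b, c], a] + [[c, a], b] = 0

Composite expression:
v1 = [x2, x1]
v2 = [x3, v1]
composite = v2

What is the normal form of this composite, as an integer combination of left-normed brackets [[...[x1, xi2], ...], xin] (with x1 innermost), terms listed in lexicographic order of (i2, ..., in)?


[[x1, x2], x3]


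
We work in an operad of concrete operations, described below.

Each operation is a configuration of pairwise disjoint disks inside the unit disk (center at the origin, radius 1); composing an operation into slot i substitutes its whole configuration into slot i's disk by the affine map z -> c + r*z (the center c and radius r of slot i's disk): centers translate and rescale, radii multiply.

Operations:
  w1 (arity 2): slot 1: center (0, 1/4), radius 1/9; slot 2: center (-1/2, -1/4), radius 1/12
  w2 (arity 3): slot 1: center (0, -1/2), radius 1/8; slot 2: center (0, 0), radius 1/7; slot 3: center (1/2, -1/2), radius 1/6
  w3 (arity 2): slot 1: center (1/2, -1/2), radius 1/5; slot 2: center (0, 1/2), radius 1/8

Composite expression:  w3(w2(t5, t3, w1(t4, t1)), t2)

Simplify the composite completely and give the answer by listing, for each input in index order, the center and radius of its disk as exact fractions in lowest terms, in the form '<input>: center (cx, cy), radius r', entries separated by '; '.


t1: center (7/12, -73/120), radius 1/360; t2: center (0, 1/2), radius 1/8; t3: center (1/2, -1/2), radius 1/35; t4: center (3/5, -71/120), radius 1/270; t5: center (1/2, -3/5), radius 1/40

Below w3, radii multiply path by path; the t-disk centers shift.
t5 passes through 2 substitutions, ending at center (1/2, -3/5), radius 1/40
t3 passes through 2 substitutions, ending at center (1/2, -1/2), radius 1/35
t4 passes through 3 substitutions, ending at center (3/5, -71/120), radius 1/270
t1 passes through 3 substitutions, ending at center (7/12, -73/120), radius 1/360
t2 passes through 1 substitution, ending at center (0, 1/2), radius 1/8


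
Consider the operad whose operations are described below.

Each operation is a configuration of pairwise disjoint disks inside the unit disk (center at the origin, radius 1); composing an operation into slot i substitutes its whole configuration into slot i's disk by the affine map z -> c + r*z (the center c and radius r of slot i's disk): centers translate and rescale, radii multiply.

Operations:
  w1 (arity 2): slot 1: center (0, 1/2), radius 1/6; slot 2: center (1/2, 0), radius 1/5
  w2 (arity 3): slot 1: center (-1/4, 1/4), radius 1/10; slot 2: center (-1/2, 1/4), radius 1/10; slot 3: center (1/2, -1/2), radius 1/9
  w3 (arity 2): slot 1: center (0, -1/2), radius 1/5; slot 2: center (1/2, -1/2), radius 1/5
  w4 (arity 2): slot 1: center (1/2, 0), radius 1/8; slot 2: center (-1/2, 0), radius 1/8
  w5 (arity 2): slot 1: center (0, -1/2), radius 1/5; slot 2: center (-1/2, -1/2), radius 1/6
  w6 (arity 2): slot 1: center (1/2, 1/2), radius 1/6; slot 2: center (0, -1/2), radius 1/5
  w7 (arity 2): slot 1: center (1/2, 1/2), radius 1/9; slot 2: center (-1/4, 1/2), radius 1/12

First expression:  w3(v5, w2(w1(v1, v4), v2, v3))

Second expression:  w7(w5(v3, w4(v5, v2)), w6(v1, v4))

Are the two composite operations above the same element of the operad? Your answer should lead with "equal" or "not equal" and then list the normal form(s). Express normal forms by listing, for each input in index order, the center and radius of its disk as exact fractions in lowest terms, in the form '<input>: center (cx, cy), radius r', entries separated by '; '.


The first expression, normalized: v1: center (9/20, -11/25), radius 1/300; v2: center (2/5, -9/20), radius 1/50; v3: center (3/5, -3/5), radius 1/45; v4: center (23/50, -9/20), radius 1/250; v5: center (0, -1/2), radius 1/5
The second expression, normalized: v1: center (-5/24, 13/24), radius 1/72; v2: center (47/108, 4/9), radius 1/432; v3: center (1/2, 4/9), radius 1/45; v4: center (-1/4, 11/24), radius 1/60; v5: center (49/108, 4/9), radius 1/432
No match — not equal.

not equal — first v1: center (9/20, -11/25), radius 1/300; v2: center (2/5, -9/20), radius 1/50; v3: center (3/5, -3/5), radius 1/45; v4: center (23/50, -9/20), radius 1/250; v5: center (0, -1/2), radius 1/5, second v1: center (-5/24, 13/24), radius 1/72; v2: center (47/108, 4/9), radius 1/432; v3: center (1/2, 4/9), radius 1/45; v4: center (-1/4, 11/24), radius 1/60; v5: center (49/108, 4/9), radius 1/432


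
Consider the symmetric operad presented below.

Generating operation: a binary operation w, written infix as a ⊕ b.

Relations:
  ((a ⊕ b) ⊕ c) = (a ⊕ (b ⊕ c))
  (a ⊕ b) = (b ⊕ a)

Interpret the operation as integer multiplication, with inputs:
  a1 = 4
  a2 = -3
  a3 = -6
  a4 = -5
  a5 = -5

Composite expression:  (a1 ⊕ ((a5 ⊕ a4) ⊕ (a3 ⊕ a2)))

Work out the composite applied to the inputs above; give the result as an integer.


1800

(a5 ⊕ a4) = 25
(a3 ⊕ a2) = 18
((a5 ⊕ a4) ⊕ (a3 ⊕ a2)) = 450
(a1 ⊕ ((a5 ⊕ a4) ⊕ (a3 ⊕ a2))) = 1800


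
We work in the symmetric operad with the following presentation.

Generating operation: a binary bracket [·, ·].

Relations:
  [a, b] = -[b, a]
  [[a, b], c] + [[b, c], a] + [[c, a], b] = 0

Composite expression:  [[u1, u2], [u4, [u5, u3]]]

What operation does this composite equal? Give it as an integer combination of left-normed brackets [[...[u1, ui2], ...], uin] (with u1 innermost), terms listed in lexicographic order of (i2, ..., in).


[[[[u1, u2], u3], u5], u4] - [[[[u1, u2], u4], u3], u5] + [[[[u1, u2], u4], u5], u3] - [[[[u1, u2], u5], u3], u4]

Left-normed coefficients sit on the u1-initial expansion words.
Composite bracket: [[u1, u2], [u4, [u5, u3]]]
Applying ab - ba throughout gives 16 signed words (2^4 = 16).
Words beginning with u1 determine it all:
  word u1u2u3u5u4 has sign +1, contributing +[[[[u1, u2], u3], u5], u4]
  word u1u2u4u3u5 has sign -1, contributing -[[[[u1, u2], u4], u3], u5]
  word u1u2u4u5u3 has sign +1, contributing +[[[[u1, u2], u4], u5], u3]
  word u1u2u5u3u4 has sign -1, contributing -[[[[u1, u2], u5], u3], u4]


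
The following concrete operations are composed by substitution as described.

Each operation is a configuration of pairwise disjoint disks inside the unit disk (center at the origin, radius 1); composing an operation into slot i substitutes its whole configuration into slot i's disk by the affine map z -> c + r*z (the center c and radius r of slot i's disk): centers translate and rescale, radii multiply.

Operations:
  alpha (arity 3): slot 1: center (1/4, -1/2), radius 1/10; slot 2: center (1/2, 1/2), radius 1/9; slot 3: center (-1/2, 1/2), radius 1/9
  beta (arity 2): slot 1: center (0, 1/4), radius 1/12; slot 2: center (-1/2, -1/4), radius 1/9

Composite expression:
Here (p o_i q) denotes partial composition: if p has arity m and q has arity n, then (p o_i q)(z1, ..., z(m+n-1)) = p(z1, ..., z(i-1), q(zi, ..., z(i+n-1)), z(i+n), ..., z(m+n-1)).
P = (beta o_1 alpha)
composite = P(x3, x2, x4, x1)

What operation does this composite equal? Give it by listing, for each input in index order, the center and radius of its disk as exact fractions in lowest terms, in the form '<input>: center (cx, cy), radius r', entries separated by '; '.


x1: center (-1/2, -1/4), radius 1/9; x2: center (1/24, 7/24), radius 1/108; x3: center (1/48, 5/24), radius 1/120; x4: center (-1/24, 7/24), radius 1/108

Follow each x-input down from beta: c' goes to c + r*c', radius to r*r'.
tracing x3 down its 2-map path: center (1/48, 5/24), radius 1/120
tracing x2 down its 2-map path: center (1/24, 7/24), radius 1/108
tracing x4 down its 2-map path: center (-1/24, 7/24), radius 1/108
tracing x1 down its 1-map path: center (-1/2, -1/4), radius 1/9


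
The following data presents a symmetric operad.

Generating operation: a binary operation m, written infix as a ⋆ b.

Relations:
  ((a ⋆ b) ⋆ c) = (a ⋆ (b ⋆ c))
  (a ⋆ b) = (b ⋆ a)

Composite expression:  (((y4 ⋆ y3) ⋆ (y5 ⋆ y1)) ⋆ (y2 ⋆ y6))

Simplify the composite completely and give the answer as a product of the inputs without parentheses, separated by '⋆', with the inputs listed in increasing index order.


Reordering under m is free, so list the y-inputs canonically.
(y4 ⋆ y3) linearizes to y4 ⋆ y3
(y5 ⋆ y1) linearizes to y5 ⋆ y1
((y4 ⋆ y3) ⋆ (y5 ⋆ y1)) linearizes to y4 ⋆ y3 ⋆ y5 ⋆ y1
(y2 ⋆ y6) linearizes to y2 ⋆ y6
(((y4 ⋆ y3) ⋆ (y5 ⋆ y1)) ⋆ (y2 ⋆ y6)) linearizes to y4 ⋆ y3 ⋆ y5 ⋆ y1 ⋆ y2 ⋆ y6
reordering the factors by index: y1 ⋆ y2 ⋆ y3 ⋆ y4 ⋆ y5 ⋆ y6

y1 ⋆ y2 ⋆ y3 ⋆ y4 ⋆ y5 ⋆ y6


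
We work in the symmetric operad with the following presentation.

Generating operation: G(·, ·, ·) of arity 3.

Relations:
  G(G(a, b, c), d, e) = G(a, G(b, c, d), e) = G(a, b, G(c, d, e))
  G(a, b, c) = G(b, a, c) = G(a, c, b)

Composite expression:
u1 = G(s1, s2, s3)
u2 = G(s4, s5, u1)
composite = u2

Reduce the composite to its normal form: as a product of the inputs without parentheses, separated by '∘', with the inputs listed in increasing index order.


s1 ∘ s2 ∘ s3 ∘ s4 ∘ s5

Key point: G commutes, so take the s-inputs in any fixed order.
G(s1, s2, s3) collapses to s1 ∘ s2 ∘ s3
G(s4, s5, G(s1, s2, s3)) collapses to s4 ∘ s5 ∘ s1 ∘ s2 ∘ s3
commutativity sorts the factors: s1 ∘ s2 ∘ s3 ∘ s4 ∘ s5


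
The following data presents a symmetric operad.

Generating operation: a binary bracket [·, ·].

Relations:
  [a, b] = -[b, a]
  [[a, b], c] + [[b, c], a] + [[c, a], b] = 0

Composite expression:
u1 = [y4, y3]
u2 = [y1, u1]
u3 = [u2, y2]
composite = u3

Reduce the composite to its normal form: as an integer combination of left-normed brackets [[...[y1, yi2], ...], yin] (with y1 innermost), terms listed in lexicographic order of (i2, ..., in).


-[[[y1, y3], y4], y2] + [[[y1, y4], y3], y2]

Expand each bracket as ab - ba; the y1-initial words give the coefficients.
Composite bracket: [[y1, [y4, y3]], y2]
Expanding via [a, b] = ab - ba: 8 signed words (2^3 = 8).
Collect the words opening with y1:
  sign of y1y3y4y2 is -1, so it contributes -[[[y1, y3], y4], y2]
  sign of y1y4y3y2 is +1, so it contributes +[[[y1, y4], y3], y2]


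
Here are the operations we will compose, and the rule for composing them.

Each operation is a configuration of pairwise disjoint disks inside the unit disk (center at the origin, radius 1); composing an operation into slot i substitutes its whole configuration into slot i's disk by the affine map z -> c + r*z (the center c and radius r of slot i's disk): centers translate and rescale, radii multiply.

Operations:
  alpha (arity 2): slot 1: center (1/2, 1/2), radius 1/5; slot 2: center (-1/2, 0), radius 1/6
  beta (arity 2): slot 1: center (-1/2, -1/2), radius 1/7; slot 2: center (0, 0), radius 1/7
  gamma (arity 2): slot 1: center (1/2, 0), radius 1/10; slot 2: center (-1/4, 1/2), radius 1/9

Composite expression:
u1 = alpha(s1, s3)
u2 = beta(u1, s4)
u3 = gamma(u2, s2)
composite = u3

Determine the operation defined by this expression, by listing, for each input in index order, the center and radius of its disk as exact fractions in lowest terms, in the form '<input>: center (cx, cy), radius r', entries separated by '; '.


s1: center (16/35, -3/70), radius 1/350; s2: center (-1/4, 1/2), radius 1/9; s3: center (31/70, -1/20), radius 1/420; s4: center (1/2, 0), radius 1/70

Only the slot chain above each s matters under gamma; compose those maps.
s1: after 3 affine steps, its disk has center (16/35, -3/70), radius 1/350
s3: after 3 affine steps, its disk has center (31/70, -1/20), radius 1/420
s4: after 2 affine steps, its disk has center (1/2, 0), radius 1/70
s2: after 1 affine step, its disk has center (-1/4, 1/2), radius 1/9


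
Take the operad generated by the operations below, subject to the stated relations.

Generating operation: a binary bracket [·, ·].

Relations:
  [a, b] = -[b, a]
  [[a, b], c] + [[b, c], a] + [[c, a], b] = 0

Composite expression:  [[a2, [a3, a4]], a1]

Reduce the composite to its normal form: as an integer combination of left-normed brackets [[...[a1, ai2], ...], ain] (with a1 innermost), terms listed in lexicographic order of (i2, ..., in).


-[[[a1, a2], a3], a4] + [[[a1, a2], a4], a3] + [[[a1, a3], a4], a2] - [[[a1, a4], a3], a2]


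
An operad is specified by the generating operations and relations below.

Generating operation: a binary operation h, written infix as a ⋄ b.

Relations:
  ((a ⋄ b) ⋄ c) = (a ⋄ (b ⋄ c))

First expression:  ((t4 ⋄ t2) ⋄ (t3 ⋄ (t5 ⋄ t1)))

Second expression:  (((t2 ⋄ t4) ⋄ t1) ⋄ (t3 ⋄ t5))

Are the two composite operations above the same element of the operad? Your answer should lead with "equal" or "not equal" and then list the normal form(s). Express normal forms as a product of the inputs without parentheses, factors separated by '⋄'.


not equal: they reduce to t4 ⋄ t2 ⋄ t3 ⋄ t5 ⋄ t1 and t2 ⋄ t4 ⋄ t1 ⋄ t3 ⋄ t5

The first composite normalizes to t4 ⋄ t2 ⋄ t3 ⋄ t5 ⋄ t1
The second composite normalizes to t2 ⋄ t4 ⋄ t1 ⋄ t3 ⋄ t5
The normal forms differ: not equal.


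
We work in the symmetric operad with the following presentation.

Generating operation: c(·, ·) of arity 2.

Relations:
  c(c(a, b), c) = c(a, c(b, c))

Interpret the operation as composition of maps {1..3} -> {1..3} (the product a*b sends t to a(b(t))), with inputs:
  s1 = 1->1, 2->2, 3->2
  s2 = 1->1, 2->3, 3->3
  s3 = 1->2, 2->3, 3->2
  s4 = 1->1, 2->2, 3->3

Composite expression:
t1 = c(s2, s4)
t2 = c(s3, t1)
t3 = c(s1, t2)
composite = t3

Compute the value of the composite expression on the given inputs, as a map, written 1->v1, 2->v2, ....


1->2, 2->2, 3->2

c(s2, s4) = 1->1, 2->3, 3->3
c(s3, c(s2, s4)) = 1->2, 2->2, 3->2
c(s1, c(s3, c(s2, s4))) = 1->2, 2->2, 3->2


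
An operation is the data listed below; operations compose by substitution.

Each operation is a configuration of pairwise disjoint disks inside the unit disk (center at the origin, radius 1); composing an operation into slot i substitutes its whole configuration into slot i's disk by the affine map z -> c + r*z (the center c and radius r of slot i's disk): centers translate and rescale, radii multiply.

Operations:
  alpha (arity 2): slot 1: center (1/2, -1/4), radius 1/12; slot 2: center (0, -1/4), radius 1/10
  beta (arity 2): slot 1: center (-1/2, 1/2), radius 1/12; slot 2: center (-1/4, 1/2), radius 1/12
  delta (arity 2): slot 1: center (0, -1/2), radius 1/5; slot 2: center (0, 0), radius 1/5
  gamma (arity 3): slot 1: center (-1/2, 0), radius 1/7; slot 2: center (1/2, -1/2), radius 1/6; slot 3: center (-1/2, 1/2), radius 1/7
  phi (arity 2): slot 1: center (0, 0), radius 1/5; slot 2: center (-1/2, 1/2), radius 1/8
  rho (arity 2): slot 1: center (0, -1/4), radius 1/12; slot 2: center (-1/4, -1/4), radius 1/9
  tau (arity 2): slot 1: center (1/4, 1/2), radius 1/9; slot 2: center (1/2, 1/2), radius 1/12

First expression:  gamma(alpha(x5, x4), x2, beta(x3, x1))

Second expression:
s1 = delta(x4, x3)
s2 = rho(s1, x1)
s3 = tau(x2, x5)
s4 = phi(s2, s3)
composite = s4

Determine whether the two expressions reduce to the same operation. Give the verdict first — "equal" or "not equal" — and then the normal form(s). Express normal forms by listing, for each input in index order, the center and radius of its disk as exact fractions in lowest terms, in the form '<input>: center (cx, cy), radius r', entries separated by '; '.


In normal form, the first expression is x1: center (-15/28, 4/7), radius 1/84; x2: center (1/2, -1/2), radius 1/6; x3: center (-4/7, 4/7), radius 1/84; x4: center (-1/2, -1/28), radius 1/70; x5: center (-3/7, -1/28), radius 1/84
In normal form, the second expression is x1: center (-1/20, -1/20), radius 1/45; x2: center (-15/32, 9/16), radius 1/72; x3: center (0, -1/20), radius 1/300; x4: center (0, -7/120), radius 1/300; x5: center (-7/16, 9/16), radius 1/96
Distinct normal forms: not equal.

not equal: they reduce to x1: center (-15/28, 4/7), radius 1/84; x2: center (1/2, -1/2), radius 1/6; x3: center (-4/7, 4/7), radius 1/84; x4: center (-1/2, -1/28), radius 1/70; x5: center (-3/7, -1/28), radius 1/84 and x1: center (-1/20, -1/20), radius 1/45; x2: center (-15/32, 9/16), radius 1/72; x3: center (0, -1/20), radius 1/300; x4: center (0, -7/120), radius 1/300; x5: center (-7/16, 9/16), radius 1/96


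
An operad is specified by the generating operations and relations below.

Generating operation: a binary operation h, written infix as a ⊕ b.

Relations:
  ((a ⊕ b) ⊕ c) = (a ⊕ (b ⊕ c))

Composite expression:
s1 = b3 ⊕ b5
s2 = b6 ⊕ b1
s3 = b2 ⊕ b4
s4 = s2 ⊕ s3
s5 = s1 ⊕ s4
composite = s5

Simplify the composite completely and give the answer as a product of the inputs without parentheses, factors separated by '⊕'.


All parenthesizations of h agree; list the b-inputs left to right.
(b3 ⊕ b5) linearizes to b3 ⊕ b5
(b6 ⊕ b1) linearizes to b6 ⊕ b1
(b2 ⊕ b4) linearizes to b2 ⊕ b4
((b6 ⊕ b1) ⊕ (b2 ⊕ b4)) linearizes to b6 ⊕ b1 ⊕ b2 ⊕ b4
((b3 ⊕ b5) ⊕ ((b6 ⊕ b1) ⊕ (b2 ⊕ b4))) linearizes to b3 ⊕ b5 ⊕ b6 ⊕ b1 ⊕ b2 ⊕ b4

b3 ⊕ b5 ⊕ b6 ⊕ b1 ⊕ b2 ⊕ b4


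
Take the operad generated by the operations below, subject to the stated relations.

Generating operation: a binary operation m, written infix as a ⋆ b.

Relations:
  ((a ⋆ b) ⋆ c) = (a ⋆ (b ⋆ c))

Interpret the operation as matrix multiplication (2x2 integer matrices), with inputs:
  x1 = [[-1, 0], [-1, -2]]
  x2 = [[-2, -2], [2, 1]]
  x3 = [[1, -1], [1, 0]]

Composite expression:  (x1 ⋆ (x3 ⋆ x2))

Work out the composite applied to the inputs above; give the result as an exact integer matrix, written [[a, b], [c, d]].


[[4, 3], [8, 7]]

(x3 ⋆ x2) = [[-4, -3], [-2, -2]]
(x1 ⋆ (x3 ⋆ x2)) = [[4, 3], [8, 7]]


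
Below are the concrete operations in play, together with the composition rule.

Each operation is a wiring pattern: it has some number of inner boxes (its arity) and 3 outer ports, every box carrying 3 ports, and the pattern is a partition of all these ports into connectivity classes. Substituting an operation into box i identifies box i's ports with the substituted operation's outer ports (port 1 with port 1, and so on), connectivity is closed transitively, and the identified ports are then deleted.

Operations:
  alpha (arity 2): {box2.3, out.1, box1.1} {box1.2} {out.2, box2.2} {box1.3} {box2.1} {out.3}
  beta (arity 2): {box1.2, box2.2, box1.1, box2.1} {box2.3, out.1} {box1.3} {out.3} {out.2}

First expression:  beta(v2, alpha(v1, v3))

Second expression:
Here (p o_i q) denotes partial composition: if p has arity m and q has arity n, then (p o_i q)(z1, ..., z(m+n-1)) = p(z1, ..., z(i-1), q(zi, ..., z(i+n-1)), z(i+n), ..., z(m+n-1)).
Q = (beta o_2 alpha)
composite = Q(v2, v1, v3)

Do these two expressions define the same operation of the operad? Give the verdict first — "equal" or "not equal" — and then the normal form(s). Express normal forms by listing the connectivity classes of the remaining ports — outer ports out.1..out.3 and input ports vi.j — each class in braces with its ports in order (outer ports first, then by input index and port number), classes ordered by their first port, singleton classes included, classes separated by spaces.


equal: each reduces to {out.1} {out.2} {out.3} {v1.1, v2.1, v2.2, v3.2, v3.3} {v1.2} {v1.3} {v2.3} {v3.1}


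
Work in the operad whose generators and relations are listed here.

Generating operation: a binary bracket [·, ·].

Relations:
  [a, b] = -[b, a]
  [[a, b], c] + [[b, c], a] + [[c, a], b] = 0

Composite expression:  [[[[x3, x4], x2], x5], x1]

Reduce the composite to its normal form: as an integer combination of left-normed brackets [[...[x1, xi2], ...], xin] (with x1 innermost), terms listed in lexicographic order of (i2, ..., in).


[[[[x1, x2], x3], x4], x5] - [[[[x1, x2], x4], x3], x5] - [[[[x1, x3], x4], x2], x5] + [[[[x1, x4], x3], x2], x5] - [[[[x1, x5], x2], x3], x4] + [[[[x1, x5], x2], x4], x3] + [[[[x1, x5], x3], x4], x2] - [[[[x1, x5], x4], x3], x2]

In the tensor algebra, words opening x1 carry the x1-anchored form.
Composite bracket: [[[[x3, x4], x2], x5], x1]
Under [a, b] = ab - ba we get 16 signed associative words (2^4 = 16).
Collect the words opening with x1:
  x1x2x3x4x5 (sign +1) contributes +[[[[x1, x2], x3], x4], x5]
  x1x2x4x3x5 (sign -1) contributes -[[[[x1, x2], x4], x3], x5]
  x1x3x4x2x5 (sign -1) contributes -[[[[x1, x3], x4], x2], x5]
  x1x4x3x2x5 (sign +1) contributes +[[[[x1, x4], x3], x2], x5]
  x1x5x2x3x4 (sign -1) contributes -[[[[x1, x5], x2], x3], x4]
  x1x5x2x4x3 (sign +1) contributes +[[[[x1, x5], x2], x4], x3]
  x1x5x3x4x2 (sign +1) contributes +[[[[x1, x5], x3], x4], x2]
  x1x5x4x3x2 (sign -1) contributes -[[[[x1, x5], x4], x3], x2]


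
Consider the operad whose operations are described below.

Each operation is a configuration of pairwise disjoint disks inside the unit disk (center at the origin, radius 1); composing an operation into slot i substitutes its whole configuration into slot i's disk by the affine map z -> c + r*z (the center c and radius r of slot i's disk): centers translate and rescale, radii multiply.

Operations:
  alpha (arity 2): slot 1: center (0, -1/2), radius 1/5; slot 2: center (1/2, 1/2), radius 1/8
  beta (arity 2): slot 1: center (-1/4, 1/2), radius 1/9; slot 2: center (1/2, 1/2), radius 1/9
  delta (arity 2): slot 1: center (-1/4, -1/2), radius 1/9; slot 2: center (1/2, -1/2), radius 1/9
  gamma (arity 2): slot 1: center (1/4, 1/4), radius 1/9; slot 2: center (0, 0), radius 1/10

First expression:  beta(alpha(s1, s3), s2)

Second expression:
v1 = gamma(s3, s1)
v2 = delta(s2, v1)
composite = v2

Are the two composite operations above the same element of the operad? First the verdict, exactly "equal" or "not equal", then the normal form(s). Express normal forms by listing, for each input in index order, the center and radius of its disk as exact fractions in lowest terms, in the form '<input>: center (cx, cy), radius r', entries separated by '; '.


Normal form of the first expression: s1: center (-1/4, 4/9), radius 1/45; s2: center (1/2, 1/2), radius 1/9; s3: center (-7/36, 5/9), radius 1/72
Normal form of the second expression: s1: center (1/2, -1/2), radius 1/90; s2: center (-1/4, -1/2), radius 1/9; s3: center (19/36, -17/36), radius 1/81
Distinct normal forms: not equal.

not equal; the first gives s1: center (-1/4, 4/9), radius 1/45; s2: center (1/2, 1/2), radius 1/9; s3: center (-7/36, 5/9), radius 1/72 and the second s1: center (1/2, -1/2), radius 1/90; s2: center (-1/4, -1/2), radius 1/9; s3: center (19/36, -17/36), radius 1/81


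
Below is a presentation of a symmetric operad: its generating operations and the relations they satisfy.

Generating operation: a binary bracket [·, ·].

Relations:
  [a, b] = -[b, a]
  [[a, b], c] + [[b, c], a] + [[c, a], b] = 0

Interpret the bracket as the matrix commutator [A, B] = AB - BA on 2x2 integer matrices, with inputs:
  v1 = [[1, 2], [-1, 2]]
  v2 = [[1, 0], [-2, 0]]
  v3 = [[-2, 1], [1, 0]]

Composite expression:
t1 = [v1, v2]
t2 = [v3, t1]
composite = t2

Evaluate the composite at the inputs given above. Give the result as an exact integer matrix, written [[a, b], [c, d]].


[[-1, 12], [-14, 1]]

[v1, v2] = [[-4, -2], [-3, 4]]
[v3, [v1, v2]] = [[-1, 12], [-14, 1]]


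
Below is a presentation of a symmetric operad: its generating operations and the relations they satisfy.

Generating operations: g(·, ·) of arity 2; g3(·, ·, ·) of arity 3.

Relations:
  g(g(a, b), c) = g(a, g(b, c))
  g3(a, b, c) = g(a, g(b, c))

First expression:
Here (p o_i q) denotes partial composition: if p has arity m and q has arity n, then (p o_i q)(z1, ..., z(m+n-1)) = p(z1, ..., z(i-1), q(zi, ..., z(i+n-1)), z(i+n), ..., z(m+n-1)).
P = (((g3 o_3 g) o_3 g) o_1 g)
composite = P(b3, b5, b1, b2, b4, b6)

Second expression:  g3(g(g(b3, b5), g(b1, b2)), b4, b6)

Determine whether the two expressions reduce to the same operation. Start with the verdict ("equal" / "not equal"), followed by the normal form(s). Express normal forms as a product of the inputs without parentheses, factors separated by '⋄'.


equal; both compose to b3 ⋄ b5 ⋄ b1 ⋄ b2 ⋄ b4 ⋄ b6

The first expression reduces to b3 ⋄ b5 ⋄ b1 ⋄ b2 ⋄ b4 ⋄ b6
The second expression reduces to b3 ⋄ b5 ⋄ b1 ⋄ b2 ⋄ b4 ⋄ b6
Identical normal forms: equal.


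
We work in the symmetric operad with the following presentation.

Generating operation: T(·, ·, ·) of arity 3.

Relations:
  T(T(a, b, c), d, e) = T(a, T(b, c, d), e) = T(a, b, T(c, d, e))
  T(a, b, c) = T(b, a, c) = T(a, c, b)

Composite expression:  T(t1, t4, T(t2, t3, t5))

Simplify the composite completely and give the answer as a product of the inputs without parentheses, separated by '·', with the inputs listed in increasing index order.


With T associative and commutative, the t-input set is all that matters.
T(t2, t3, t5) unparenthesizes to t2 · t3 · t5
T(t1, t4, T(t2, t3, t5)) unparenthesizes to t1 · t4 · t2 · t3 · t5
the factors in increasing index order: t1 · t2 · t3 · t4 · t5

t1 · t2 · t3 · t4 · t5


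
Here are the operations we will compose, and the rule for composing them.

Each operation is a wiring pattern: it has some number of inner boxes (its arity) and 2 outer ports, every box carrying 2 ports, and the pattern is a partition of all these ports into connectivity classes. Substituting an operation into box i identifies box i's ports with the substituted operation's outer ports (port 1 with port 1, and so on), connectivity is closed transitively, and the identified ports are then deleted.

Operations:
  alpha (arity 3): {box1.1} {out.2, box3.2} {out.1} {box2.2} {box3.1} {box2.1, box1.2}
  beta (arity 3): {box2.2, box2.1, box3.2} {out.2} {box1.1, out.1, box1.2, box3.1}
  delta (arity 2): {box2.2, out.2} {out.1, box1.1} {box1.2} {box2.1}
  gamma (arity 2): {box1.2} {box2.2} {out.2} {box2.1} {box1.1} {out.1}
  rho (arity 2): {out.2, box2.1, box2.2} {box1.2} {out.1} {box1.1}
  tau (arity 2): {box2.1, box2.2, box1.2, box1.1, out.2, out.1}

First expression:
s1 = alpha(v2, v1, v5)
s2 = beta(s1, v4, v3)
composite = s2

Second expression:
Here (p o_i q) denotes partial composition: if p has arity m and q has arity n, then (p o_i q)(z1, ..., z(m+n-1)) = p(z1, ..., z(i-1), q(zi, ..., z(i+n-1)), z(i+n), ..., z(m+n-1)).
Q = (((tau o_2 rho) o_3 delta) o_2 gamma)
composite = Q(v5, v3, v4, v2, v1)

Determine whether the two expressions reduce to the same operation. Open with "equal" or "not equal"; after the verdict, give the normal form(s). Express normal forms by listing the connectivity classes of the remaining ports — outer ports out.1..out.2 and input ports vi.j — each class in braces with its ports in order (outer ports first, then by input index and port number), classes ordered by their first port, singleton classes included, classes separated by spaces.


not equal; the first gives {out.1, v3.1, v5.2} {out.2} {v1.1, v2.2} {v1.2} {v2.1} {v3.2, v4.1, v4.2} {v5.1} and the second {out.1, out.2, v1.2, v2.1, v5.1, v5.2} {v1.1} {v2.2} {v3.1} {v3.2} {v4.1} {v4.2}

The first composite normalizes to {out.1, v3.1, v5.2} {out.2} {v1.1, v2.2} {v1.2} {v2.1} {v3.2, v4.1, v4.2} {v5.1}
The second composite normalizes to {out.1, out.2, v1.2, v2.1, v5.1, v5.2} {v1.1} {v2.2} {v3.1} {v3.2} {v4.1} {v4.2}
No match — not equal.


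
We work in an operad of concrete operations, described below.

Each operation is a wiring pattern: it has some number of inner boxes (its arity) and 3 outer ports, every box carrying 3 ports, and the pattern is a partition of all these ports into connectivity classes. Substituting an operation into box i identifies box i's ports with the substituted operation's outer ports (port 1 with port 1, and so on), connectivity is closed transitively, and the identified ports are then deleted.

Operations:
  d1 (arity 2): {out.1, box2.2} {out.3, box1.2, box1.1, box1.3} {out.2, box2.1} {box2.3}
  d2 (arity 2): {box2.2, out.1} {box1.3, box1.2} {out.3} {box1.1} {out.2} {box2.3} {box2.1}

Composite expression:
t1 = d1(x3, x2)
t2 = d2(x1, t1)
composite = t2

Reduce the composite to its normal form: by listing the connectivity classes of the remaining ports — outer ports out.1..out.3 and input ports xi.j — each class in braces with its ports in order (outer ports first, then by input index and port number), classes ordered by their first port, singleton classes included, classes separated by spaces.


Treat the ports identified at d2 as solder joints: merge, then drop.
stage d1: inputs (x3, x2), connectivity {out.1, x2.2} {out.2, x2.1} {out.3, x3.1, x3.2, x3.3} {x2.3}, out.j its boundary
stage d2: inputs (x1, x3, x2), connectivity {out.1, x2.1} {out.2} {out.3} {x1.1} {x1.2, x1.3} {x2.2} {x2.3} {x3.1, x3.2, x3.3}, out.j its boundary

{out.1, x2.1} {out.2} {out.3} {x1.1} {x1.2, x1.3} {x2.2} {x2.3} {x3.1, x3.2, x3.3}
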